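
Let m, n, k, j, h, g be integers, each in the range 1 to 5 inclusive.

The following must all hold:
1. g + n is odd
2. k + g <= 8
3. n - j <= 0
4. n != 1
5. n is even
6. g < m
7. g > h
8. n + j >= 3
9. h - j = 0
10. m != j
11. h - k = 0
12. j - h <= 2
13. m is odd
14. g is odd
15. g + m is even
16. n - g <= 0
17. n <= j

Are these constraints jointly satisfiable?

Try m = 5, n = 2, k = 2, j = 2, h = 2, g = 3.
Check constraint 2: k + g = 5; constraint 3: n - j = 0. The remaining constraints are straightforward to verify.

Satisfiable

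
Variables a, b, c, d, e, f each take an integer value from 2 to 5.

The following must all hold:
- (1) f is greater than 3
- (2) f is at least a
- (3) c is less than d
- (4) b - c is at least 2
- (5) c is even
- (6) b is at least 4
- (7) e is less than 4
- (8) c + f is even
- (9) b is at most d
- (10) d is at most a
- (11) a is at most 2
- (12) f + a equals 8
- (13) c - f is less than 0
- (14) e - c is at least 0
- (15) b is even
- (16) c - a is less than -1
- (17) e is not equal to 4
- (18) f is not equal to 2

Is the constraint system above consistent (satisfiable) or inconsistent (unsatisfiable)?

Unsatisfiable

From constraints 6 and 9: d ≥ b and b ≥ 4, so d ≥ 4. From constraints 10 and 11: d ≤ a and a ≤ 2, so d ≤ 2. But 2 < 4, so no value of d works.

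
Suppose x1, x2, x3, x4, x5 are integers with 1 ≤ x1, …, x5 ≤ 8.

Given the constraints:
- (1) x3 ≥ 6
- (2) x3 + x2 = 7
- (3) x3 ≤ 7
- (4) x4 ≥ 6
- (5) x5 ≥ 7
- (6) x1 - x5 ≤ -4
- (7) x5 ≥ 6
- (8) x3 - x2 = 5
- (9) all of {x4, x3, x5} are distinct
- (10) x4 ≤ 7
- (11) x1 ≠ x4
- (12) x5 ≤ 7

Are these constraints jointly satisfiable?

Unsatisfiable

Constraints 1, 3, 4, 7, 10, and 12 confine each of x4, x3, x5 to the 2 values {6, 7}.
Constraint 9 requires all 3 of them to be distinct, but only 2 values are available — impossible by the pigeonhole principle.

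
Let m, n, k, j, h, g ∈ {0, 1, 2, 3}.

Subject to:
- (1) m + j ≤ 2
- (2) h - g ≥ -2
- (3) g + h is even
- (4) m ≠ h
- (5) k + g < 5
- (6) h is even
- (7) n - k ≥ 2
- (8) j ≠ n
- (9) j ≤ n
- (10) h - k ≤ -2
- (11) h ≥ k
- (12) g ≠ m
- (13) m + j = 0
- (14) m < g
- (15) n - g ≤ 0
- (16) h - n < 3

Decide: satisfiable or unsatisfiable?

Constraints 2, 7, 10, and 15 give h − g ≥ -2, g − n ≥ 0, n − k ≥ 2, k − h ≥ 2.
Adding all 4 inequalities: the left sides telescope to 0, and the right sides sum to (-2) + 0 + 2 + 2 = 2. So 0 ≥ 2, which is false.

Unsatisfiable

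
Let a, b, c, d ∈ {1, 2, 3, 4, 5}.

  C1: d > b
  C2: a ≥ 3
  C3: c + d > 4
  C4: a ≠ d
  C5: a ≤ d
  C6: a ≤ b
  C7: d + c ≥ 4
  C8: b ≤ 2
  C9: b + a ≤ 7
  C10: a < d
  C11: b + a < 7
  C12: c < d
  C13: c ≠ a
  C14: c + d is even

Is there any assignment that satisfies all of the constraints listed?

From constraint 2: a ≥ 3. From constraints 6 and 8: a ≤ b and b ≤ 2, so a ≤ 2. But 2 < 3, so no value of a works.

Unsatisfiable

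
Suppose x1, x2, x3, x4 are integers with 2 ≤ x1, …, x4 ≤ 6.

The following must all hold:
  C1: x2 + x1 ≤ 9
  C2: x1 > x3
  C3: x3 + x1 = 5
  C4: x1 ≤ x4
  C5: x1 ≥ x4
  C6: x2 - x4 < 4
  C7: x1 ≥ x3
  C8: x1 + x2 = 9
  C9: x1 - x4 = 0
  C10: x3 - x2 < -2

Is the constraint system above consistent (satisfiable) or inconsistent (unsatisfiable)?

Satisfiable

The assignment x1 = 3, x2 = 6, x3 = 2, x4 = 3 works:
  constraint 1 holds since x2 + x1 = 9.
  constraint 3 holds since x3 + x1 = 5.
The rest check out directly.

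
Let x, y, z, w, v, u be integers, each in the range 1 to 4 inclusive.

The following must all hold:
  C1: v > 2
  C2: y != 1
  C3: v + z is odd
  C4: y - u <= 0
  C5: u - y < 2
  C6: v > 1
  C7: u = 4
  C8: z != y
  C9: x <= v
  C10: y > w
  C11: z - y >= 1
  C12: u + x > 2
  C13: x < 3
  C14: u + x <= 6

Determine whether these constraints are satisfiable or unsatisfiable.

Take x = 1, y = 3, z = 4, w = 1, v = 3, u = 4. Then constraint 4: y - u = -1; constraint 5: u - y = 1, and every other listed constraint is also met.

Satisfiable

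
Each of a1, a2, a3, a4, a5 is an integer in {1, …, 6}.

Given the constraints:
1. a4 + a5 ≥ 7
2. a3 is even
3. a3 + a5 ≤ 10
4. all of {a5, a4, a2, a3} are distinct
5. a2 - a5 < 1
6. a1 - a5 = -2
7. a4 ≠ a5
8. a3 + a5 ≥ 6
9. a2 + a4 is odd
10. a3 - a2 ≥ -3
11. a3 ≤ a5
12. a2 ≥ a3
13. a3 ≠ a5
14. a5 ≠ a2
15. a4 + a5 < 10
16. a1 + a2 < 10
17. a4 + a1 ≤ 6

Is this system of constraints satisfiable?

Try a1 = 4, a2 = 4, a3 = 2, a4 = 1, a5 = 6.
Check constraint 1: a4 + a5 = 7; constraint 3: a3 + a5 = 8. The remaining constraints are straightforward to verify.

Satisfiable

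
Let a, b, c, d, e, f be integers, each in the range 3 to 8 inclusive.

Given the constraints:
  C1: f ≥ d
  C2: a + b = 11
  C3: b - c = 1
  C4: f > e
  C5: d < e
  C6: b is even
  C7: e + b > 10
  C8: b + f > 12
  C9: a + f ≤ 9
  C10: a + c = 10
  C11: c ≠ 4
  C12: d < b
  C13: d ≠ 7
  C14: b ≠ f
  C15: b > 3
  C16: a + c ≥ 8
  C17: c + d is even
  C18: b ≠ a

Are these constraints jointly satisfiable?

Try a = 3, b = 8, c = 7, d = 3, e = 4, f = 6.
Check constraint 2: a + b = 11; constraint 3: b - c = 1; constraint 7: e + b = 12. The remaining constraints are straightforward to verify.

Satisfiable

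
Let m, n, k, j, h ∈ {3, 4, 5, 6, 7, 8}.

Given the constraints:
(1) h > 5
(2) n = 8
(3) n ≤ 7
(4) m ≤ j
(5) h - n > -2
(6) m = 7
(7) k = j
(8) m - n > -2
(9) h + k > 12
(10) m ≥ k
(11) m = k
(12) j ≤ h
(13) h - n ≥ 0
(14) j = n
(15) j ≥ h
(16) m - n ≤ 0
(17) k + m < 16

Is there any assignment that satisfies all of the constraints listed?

Unsatisfiable

Constraint 6 fixes m = 7 and constraint 2 fixes n = 8. Constraints 7, 11, and 14 give m = k = j = n, so m = n. But 7 ≠ 8 — contradiction.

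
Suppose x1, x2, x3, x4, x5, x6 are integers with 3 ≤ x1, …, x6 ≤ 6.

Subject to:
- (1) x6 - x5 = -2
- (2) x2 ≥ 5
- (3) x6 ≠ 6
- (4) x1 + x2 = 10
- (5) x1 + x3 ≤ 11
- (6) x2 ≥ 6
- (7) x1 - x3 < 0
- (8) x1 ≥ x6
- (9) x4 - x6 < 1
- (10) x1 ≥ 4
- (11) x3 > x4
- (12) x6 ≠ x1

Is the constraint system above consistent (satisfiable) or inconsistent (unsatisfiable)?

Setting (x1, x2, x3, x4, x5, x6) = (4, 6, 5, 3, 5, 3) satisfies everything: constraint 1: x6 - x5 = -2; constraint 4: x1 + x2 = 10, and the others follow.

Satisfiable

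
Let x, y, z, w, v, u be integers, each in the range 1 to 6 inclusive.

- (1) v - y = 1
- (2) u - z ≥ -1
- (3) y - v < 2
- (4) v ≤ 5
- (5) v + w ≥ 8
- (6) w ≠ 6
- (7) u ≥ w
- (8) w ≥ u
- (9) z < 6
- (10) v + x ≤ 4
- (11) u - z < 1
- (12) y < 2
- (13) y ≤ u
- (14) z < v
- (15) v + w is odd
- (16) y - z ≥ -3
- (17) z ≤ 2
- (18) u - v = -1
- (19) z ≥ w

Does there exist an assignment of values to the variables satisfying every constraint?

Unsatisfiable

From constraint 4: v ≤ 5. From constraints 17 and 19: w ≤ z ≤ 2. Hence v + w ≤ 7. But constraint 5 requires v + w ≥ 8, and 8 > 7. Contradiction.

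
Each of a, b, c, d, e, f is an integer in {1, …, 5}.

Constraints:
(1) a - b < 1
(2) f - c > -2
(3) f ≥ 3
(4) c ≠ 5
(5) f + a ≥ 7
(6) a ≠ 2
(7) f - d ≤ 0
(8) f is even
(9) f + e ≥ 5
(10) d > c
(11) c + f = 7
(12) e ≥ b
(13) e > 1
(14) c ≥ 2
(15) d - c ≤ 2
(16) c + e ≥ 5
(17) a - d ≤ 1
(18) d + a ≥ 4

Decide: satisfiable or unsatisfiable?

Satisfiable

Setting (a, b, c, d, e, f) = (3, 3, 3, 4, 3, 4) satisfies everything: constraint 1: a - b = 0; constraint 2: f - c = 1, and the others follow.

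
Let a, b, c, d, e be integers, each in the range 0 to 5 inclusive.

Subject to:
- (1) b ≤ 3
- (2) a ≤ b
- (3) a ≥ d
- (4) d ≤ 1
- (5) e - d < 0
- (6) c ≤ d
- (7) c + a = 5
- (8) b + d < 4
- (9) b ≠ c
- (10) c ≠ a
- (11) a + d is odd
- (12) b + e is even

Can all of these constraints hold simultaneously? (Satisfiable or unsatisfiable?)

Unsatisfiable

From constraints 4 and 6: c ≤ d ≤ 1. From constraints 1 and 2: a ≤ b ≤ 3. Hence c + a ≤ 4. But constraint 7 requires c + a = 5, and 5 > 4. Contradiction.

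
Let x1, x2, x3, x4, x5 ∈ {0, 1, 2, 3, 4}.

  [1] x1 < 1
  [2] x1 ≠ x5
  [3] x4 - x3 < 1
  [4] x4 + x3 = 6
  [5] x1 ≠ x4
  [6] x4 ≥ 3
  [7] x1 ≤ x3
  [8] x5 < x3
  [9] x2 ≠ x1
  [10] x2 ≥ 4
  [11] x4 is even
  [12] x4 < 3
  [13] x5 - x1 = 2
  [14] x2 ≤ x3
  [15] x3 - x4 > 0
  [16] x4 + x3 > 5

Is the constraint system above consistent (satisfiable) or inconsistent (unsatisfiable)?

From constraint 6: x4 ≥ 3. From constraints 10 and 14: x3 ≥ x2 ≥ 4. Hence x4 + x3 ≥ 7. But constraint 4 requires x4 + x3 = 6, and 6 < 7. Contradiction.

Unsatisfiable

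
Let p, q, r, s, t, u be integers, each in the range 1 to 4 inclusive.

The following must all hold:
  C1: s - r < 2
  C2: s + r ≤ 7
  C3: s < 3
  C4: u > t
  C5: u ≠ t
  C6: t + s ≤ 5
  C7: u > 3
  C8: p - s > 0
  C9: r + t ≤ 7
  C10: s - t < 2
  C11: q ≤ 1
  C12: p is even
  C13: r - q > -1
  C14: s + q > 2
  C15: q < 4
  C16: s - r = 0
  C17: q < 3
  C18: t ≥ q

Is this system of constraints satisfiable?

Satisfiable

The assignment p = 4, q = 1, r = 2, s = 2, t = 2, u = 4 works:
  constraint 1 holds since s - r = 0.
  constraint 2 holds since s + r = 4.
The rest check out directly.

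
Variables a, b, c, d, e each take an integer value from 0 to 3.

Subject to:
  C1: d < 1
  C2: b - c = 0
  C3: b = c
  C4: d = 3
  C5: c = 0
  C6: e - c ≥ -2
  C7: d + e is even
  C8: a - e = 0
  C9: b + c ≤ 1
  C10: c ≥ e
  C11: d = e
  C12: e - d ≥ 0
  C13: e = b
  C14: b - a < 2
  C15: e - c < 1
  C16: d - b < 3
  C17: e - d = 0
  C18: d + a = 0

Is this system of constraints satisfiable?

Unsatisfiable

Constraint 4 fixes d = 3 and constraint 5 fixes c = 0. Constraints 3, 11, and 13 give d = e = b = c, so d = c. But 3 ≠ 0 — contradiction.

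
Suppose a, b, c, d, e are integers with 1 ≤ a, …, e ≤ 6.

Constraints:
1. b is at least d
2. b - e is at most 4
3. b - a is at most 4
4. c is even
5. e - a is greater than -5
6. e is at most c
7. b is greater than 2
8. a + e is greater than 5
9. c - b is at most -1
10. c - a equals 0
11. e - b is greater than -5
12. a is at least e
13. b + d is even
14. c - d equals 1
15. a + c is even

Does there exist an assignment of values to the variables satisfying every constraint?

The assignment a = 4, b = 5, c = 4, d = 3, e = 2 works:
  constraint 2 holds since b - e = 3.
  constraint 3 holds since b - a = 1.
The rest check out directly.

Satisfiable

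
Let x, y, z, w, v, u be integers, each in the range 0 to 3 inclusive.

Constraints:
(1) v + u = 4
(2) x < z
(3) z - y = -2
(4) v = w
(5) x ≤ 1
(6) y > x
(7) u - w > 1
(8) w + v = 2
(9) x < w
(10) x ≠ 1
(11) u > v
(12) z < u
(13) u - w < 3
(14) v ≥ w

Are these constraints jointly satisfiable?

Satisfiable

Take x = 0, y = 3, z = 1, w = 1, v = 1, u = 3. Then constraint 1: v + u = 4; constraint 3: z - y = -2; constraint 7: u - w = 2, and every other listed constraint is also met.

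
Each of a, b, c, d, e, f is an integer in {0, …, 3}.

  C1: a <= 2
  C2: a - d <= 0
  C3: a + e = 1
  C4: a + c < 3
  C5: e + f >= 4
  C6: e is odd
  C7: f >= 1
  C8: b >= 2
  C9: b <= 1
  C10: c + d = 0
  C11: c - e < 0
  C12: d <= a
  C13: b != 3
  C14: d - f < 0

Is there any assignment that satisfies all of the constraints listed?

From constraint 8: b ≥ 2. From constraint 9: b ≤ 1. But 1 < 2, so no value of b works.

Unsatisfiable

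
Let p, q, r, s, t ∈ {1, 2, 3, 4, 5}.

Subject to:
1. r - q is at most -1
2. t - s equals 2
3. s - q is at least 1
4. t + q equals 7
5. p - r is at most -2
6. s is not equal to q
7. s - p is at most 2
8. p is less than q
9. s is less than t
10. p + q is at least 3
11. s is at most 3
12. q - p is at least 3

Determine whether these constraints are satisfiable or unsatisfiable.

Unsatisfiable

Constraints 1, 3, 5, and 7 give r − p ≥ 2, p − s ≥ -2, s − q ≥ 1, q − r ≥ 1.
Adding all 4 inequalities: the left sides telescope to 0, and the right sides sum to 2 + (-2) + 1 + 1 = 2. So 0 ≥ 2, which is false.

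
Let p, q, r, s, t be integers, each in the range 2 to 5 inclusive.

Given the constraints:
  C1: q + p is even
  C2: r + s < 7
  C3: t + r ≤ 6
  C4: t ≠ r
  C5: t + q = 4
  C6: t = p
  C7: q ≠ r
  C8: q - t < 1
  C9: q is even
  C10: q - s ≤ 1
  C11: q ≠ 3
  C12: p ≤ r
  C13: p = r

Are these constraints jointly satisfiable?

From constraints 6 and 13, t = p = r, so t = r. But constraint 4 says t ≠ r. Contradiction.

Unsatisfiable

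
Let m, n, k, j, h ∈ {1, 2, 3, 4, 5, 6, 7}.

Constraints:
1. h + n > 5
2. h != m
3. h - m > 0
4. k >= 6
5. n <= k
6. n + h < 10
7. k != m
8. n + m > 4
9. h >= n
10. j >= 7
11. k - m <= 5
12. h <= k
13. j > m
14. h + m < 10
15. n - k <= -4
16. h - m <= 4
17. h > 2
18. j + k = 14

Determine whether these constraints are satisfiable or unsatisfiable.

Satisfiable

Setting (m, n, k, j, h) = (3, 2, 7, 7, 5) satisfies everything: constraint 1: h + n = 7; constraint 3: h - m = 2; constraint 6: n + h = 7, and the others follow.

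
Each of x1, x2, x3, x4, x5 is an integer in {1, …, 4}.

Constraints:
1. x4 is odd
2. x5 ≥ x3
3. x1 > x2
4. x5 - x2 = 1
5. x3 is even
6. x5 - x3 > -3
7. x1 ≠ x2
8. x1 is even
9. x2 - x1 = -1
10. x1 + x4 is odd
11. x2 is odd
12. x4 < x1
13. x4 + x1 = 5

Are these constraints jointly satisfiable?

The assignment x1 = 4, x2 = 3, x3 = 4, x4 = 1, x5 = 4 works:
  constraint 4 holds since x5 - x2 = 1.
  constraint 6 holds since x5 - x3 = 0.
The rest check out directly.

Satisfiable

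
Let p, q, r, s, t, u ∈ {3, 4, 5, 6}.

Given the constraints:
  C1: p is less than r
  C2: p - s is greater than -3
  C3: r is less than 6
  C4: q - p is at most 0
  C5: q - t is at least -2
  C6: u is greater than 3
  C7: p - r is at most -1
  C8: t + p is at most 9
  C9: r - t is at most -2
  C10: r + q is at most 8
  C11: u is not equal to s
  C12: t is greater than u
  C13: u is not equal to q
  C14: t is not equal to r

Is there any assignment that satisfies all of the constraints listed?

Unsatisfiable

Constraints 4, 5, 7, and 9 give q − t ≥ -2, t − r ≥ 2, r − p ≥ 1, p − q ≥ 0.
Adding all 4 inequalities: the left sides telescope to 0, and the right sides sum to (-2) + 2 + 1 + 0 = 1. So 0 ≥ 1, which is false.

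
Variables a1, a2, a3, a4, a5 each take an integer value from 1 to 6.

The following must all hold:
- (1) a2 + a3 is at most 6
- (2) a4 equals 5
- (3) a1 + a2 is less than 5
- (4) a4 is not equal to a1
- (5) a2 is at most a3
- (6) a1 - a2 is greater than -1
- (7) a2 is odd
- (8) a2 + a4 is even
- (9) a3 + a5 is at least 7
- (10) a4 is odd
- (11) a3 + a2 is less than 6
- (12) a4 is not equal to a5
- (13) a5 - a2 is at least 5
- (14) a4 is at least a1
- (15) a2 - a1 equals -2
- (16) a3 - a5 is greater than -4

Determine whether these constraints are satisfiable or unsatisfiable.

Take a1 = 3, a2 = 1, a3 = 4, a4 = 5, a5 = 6. Then constraint 1: a2 + a3 = 5; constraint 3: a1 + a2 = 4; constraint 6: a1 - a2 = 2, and every other listed constraint is also met.

Satisfiable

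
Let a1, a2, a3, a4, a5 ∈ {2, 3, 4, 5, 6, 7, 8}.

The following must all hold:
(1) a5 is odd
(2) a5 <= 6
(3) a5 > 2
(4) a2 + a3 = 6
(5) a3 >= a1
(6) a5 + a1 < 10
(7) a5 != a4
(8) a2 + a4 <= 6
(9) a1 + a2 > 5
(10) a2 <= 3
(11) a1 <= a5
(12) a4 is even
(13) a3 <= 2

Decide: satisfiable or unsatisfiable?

From constraint 10: a2 ≤ 3. From constraint 13: a3 ≤ 2. Hence a2 + a3 ≤ 5. But constraint 4 requires a2 + a3 = 6, and 6 > 5. Contradiction.

Unsatisfiable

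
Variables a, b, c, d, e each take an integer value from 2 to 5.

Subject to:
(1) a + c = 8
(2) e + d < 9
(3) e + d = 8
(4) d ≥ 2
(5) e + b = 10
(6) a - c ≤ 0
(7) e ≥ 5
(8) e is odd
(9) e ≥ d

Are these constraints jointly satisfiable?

Setting (a, b, c, d, e) = (4, 5, 4, 3, 5) satisfies everything: constraint 1: a + c = 8; constraint 2: e + d = 8, and the others follow.

Satisfiable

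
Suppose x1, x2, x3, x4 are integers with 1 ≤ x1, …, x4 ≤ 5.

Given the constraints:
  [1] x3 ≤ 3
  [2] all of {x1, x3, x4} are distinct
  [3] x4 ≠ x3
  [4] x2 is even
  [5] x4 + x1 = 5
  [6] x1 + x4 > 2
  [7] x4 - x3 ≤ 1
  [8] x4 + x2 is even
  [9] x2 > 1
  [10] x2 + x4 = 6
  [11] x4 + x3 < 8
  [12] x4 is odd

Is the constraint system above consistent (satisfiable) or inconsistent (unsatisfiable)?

Unsatisfiable

Constraint 12 makes x4 odd and constraint 4 makes x2 even, so x4 + x2 must be odd. Constraint 8 says x4 + x2 is even — contradiction.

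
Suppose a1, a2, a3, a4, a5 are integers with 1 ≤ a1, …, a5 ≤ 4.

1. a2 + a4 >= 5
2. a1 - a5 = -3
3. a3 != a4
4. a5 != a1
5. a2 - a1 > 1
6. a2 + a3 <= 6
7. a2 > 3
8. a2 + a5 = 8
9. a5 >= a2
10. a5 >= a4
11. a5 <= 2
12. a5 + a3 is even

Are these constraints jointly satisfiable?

From constraint 7: a2 ≥ 4. From constraints 9 and 11: a2 ≤ a5 and a5 ≤ 2, so a2 ≤ 2. But 2 < 4, so no value of a2 works.

Unsatisfiable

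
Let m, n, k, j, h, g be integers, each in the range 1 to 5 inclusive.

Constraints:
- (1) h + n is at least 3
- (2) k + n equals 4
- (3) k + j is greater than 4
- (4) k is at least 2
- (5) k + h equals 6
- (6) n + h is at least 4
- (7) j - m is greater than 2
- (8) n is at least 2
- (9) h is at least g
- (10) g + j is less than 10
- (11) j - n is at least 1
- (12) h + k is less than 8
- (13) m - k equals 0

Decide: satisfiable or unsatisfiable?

Try m = 2, n = 2, k = 2, j = 5, h = 4, g = 4.
Check constraint 1: h + n = 6; constraint 2: k + n = 4; constraint 3: k + j = 7. The remaining constraints are straightforward to verify.

Satisfiable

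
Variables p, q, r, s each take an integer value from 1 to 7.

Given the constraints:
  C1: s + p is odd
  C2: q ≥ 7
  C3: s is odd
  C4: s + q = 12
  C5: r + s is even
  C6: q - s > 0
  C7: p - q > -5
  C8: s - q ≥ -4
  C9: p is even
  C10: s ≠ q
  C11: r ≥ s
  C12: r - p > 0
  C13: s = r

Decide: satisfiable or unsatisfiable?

Satisfiable

Try p = 4, q = 7, r = 5, s = 5.
Check constraint 4: s + q = 12; constraint 6: q - s = 2; constraint 7: p - q = -3. The remaining constraints are straightforward to verify.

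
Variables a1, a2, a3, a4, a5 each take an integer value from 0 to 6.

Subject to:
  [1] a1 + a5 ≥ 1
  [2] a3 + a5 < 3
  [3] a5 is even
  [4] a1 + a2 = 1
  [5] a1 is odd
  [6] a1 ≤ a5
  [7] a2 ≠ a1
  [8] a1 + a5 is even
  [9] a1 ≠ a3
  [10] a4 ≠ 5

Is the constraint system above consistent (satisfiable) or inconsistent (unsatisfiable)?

Constraint 5 makes a1 odd and constraint 3 makes a5 even, so a1 + a5 must be odd. Constraint 8 says a1 + a5 is even — contradiction.

Unsatisfiable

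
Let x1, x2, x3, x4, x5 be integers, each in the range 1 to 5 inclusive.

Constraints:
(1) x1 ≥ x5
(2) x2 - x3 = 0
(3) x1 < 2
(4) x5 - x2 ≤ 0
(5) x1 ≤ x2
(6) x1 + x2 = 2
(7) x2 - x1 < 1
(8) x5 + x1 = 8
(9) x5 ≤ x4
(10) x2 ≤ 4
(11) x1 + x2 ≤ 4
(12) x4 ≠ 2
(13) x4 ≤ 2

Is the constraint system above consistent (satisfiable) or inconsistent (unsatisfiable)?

Unsatisfiable

From constraints 9 and 13: x5 ≤ x4 ≤ 2. From constraints 5 and 10: x1 ≤ x2 ≤ 4. Hence x5 + x1 ≤ 6. But constraint 8 requires x5 + x1 = 8, and 8 > 6. Contradiction.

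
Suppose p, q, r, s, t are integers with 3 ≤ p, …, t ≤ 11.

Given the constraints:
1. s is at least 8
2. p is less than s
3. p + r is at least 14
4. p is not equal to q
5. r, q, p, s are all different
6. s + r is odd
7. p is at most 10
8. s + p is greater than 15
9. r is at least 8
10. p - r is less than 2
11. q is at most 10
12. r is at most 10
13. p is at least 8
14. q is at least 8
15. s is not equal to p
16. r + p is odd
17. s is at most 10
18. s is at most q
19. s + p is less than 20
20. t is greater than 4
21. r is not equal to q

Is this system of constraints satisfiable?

Unsatisfiable

Constraints 1, 7, 9, 11, 12, 13, 14, and 17 confine each of r, q, p, s to the 3 values {8, …, 10}.
Constraint 5 requires all 4 of them to be distinct, but only 3 values are available — impossible by the pigeonhole principle.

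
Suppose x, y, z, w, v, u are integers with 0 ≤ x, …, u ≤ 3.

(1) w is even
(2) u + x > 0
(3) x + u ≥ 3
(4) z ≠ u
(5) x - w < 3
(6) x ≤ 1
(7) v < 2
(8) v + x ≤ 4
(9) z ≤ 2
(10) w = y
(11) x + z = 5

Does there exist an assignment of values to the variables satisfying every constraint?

Unsatisfiable

From constraint 6: x ≤ 1. From constraint 9: z ≤ 2. Hence x + z ≤ 3. But constraint 11 requires x + z = 5, and 5 > 3. Contradiction.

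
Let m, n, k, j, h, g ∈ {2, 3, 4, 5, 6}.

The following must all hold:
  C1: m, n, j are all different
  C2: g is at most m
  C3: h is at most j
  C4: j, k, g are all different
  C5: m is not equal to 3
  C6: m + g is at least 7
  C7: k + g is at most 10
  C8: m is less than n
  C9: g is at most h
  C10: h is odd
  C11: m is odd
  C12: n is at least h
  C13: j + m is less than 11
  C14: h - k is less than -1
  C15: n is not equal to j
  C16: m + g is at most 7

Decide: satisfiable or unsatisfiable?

Take m = 5, n = 6, k = 6, j = 4, h = 3, g = 2. Then constraint 6: m + g = 7; constraint 7: k + g = 8, and every other listed constraint is also met.

Satisfiable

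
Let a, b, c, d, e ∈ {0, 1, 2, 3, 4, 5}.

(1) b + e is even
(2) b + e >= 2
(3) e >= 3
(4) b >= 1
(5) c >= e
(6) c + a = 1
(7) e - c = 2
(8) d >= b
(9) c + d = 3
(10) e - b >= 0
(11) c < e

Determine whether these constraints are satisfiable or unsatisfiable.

From constraints 3 and 5: c ≥ e ≥ 3. From constraints 4 and 8: d ≥ b ≥ 1. Hence c + d ≥ 4. But constraint 9 requires c + d = 3, and 3 < 4. Contradiction.

Unsatisfiable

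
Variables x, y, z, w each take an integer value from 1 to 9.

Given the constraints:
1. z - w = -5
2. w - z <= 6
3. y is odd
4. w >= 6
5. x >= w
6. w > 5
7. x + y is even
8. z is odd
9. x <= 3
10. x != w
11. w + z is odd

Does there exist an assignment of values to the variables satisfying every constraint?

Unsatisfiable

From constraints 4 and 5: x ≥ w and w ≥ 6, so x ≥ 6. From constraint 9: x ≤ 3. But 3 < 6, so no value of x works.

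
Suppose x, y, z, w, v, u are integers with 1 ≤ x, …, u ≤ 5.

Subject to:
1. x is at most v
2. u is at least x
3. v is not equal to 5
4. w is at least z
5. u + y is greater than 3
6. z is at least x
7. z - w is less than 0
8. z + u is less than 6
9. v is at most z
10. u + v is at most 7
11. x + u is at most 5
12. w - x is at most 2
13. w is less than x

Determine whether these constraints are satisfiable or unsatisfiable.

Constraints 1, 7, 9, and 13 give v ≤ z, z < w, w < x, x ≤ v. Chaining: v ≤ z < w < x ≤ v, which forces v < v — impossible.

Unsatisfiable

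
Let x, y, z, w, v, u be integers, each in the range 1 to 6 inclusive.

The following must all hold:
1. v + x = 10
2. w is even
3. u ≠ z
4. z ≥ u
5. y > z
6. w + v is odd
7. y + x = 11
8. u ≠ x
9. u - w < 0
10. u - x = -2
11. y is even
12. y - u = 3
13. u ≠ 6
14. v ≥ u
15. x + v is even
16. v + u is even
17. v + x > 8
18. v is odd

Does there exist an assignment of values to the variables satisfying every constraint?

Setting (x, y, z, w, v, u) = (5, 6, 4, 4, 5, 3) satisfies everything: constraint 1: v + x = 10; constraint 7: y + x = 11, and the others follow.

Satisfiable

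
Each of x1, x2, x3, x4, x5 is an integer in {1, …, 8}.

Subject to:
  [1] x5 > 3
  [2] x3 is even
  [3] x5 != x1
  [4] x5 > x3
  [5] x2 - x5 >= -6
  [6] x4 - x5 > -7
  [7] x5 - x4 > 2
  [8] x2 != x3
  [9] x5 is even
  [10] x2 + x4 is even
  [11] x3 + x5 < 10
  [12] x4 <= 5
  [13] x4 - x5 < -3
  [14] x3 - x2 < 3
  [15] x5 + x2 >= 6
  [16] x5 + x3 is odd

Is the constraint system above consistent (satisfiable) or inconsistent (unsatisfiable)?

Constraint 9 makes x5 even and constraint 2 makes x3 even, so x5 + x3 must be even. Constraint 16 says x5 + x3 is odd — contradiction.

Unsatisfiable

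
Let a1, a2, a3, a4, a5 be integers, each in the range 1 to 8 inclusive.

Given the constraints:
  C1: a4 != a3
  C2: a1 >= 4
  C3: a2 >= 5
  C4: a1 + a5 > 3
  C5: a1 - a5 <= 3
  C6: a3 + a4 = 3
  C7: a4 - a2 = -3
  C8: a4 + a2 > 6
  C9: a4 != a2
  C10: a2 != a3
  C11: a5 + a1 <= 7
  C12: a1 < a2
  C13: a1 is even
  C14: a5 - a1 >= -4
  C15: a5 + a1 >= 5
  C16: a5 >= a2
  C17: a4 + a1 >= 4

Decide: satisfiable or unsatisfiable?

Unsatisfiable

From constraints 3 and 16: a5 ≥ a2 ≥ 5. From constraint 2: a1 ≥ 4. Hence a5 + a1 ≥ 9. But constraint 11 requires a5 + a1 ≤ 7, and 7 < 9. Contradiction.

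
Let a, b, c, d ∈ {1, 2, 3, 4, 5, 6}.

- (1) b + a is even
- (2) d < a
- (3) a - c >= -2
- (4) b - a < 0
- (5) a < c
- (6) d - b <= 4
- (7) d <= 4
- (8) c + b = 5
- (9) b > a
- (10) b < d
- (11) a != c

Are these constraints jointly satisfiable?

Unsatisfiable

Constraints 2, 9, and 10 give a < b, b < d, d < a. Chaining: a < b < d < a, which forces a < a — impossible.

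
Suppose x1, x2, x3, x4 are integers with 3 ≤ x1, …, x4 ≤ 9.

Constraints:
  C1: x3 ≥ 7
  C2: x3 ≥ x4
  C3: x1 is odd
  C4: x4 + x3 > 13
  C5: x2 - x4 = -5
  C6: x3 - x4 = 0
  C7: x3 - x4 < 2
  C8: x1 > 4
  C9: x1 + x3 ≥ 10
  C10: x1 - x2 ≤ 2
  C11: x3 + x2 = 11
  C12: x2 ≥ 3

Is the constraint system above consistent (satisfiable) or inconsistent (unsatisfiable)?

Satisfiable

The assignment x1 = 5, x2 = 3, x3 = 8, x4 = 8 works:
  constraint 4 holds since x4 + x3 = 16.
  constraint 5 holds since x2 - x4 = -5.
The rest check out directly.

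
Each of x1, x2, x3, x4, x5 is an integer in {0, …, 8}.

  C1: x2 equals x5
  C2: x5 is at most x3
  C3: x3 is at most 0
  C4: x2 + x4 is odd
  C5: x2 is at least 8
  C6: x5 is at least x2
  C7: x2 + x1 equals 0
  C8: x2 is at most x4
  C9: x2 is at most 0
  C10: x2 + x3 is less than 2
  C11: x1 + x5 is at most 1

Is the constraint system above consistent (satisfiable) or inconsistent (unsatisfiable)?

From constraints 5 and 6: x5 ≥ x2 and x2 ≥ 8, so x5 ≥ 8. From constraints 2 and 3: x5 ≤ x3 and x3 ≤ 0, so x5 ≤ 0. But 0 < 8, so no value of x5 works.

Unsatisfiable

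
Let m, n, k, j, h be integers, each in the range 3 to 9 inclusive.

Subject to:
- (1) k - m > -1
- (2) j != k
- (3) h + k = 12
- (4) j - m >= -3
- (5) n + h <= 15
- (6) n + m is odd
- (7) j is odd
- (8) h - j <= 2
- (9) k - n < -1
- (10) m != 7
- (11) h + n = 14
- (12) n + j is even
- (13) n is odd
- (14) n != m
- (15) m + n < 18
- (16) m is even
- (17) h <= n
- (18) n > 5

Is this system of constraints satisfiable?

Satisfiable

Take m = 6, n = 9, k = 7, j = 5, h = 5. Then constraint 1: k - m = 1; constraint 3: h + k = 12; constraint 4: j - m = -1, and every other listed constraint is also met.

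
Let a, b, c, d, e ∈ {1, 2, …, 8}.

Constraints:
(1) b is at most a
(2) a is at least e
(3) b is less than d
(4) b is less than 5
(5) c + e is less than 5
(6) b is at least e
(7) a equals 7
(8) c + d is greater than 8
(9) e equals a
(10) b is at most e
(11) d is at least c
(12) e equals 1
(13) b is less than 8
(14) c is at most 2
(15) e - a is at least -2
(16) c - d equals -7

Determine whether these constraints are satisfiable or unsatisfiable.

Unsatisfiable

Constraint 12 fixes e = 1 and constraint 7 fixes a = 7, but constraint 9 requires e = a. Since 1 ≠ 7, contradiction.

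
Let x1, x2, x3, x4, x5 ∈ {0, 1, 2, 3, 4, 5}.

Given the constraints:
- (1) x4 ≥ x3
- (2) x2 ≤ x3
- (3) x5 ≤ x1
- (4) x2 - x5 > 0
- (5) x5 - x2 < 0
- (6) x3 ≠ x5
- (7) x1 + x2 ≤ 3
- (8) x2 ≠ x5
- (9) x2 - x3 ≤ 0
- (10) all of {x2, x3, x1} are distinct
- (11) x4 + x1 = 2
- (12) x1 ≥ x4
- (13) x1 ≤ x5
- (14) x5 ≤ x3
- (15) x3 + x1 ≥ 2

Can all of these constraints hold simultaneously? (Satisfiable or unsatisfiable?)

Unsatisfiable

Constraints 1, 2, 4, 12, and 13 give x3 ≤ x4, x4 ≤ x1, x1 ≤ x5, x5 < x2, x2 ≤ x3. Chaining: x3 ≤ x4 ≤ x1 ≤ x5 < x2 ≤ x3, which forces x3 < x3 — impossible.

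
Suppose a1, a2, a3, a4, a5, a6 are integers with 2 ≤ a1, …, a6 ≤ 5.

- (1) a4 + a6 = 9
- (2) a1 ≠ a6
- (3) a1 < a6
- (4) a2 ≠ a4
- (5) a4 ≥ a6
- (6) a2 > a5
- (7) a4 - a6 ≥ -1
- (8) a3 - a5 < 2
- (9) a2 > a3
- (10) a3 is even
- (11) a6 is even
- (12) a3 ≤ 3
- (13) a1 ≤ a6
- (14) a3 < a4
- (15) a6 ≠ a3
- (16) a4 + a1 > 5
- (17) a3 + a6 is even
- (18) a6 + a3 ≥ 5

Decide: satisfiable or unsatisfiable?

Satisfiable

The assignment a1 = 2, a2 = 3, a3 = 2, a4 = 5, a5 = 2, a6 = 4 works:
  constraint 1 holds since a4 + a6 = 9.
  constraint 7 holds since a4 - a6 = 1.
  constraint 8 holds since a3 - a5 = 0.
The rest check out directly.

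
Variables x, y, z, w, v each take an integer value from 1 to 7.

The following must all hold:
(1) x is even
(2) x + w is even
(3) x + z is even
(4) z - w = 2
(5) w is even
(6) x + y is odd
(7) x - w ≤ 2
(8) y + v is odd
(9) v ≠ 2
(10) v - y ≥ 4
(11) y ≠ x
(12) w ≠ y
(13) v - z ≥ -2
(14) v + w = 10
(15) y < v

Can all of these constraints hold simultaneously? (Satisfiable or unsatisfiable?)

Satisfiable

Take x = 4, y = 1, z = 6, w = 4, v = 6. Then constraint 4: z - w = 2; constraint 7: x - w = 0; constraint 10: v - y = 5, and every other listed constraint is also met.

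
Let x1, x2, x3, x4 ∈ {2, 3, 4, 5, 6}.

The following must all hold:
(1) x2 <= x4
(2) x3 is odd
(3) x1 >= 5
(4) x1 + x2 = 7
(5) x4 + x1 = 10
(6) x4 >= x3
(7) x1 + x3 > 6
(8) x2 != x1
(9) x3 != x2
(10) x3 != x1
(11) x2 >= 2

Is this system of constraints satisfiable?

One satisfying assignment is x1 = 5, x2 = 2, x3 = 3, x4 = 5.
For the less obvious constraints — constraint 4: x1 + x2 = 7; constraint 5: x4 + x1 = 10; constraint 7: x1 + x3 = 8 — and the others hold by inspection.

Satisfiable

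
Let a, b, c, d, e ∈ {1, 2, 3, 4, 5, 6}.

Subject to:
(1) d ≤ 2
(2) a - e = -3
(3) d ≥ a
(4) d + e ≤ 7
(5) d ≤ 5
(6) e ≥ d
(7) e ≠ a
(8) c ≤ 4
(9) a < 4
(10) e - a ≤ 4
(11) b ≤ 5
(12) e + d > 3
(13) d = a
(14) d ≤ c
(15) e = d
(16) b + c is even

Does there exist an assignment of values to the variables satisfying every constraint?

From constraints 13 and 15, e = d = a, so e = a. But constraint 7 says e ≠ a. Contradiction.

Unsatisfiable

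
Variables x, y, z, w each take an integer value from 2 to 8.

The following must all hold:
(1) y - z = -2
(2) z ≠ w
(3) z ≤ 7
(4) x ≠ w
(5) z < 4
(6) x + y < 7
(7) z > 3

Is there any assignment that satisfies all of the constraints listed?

Unsatisfiable

From constraint 7: z ≥ 4. From constraint 5: z ≤ 3. But 3 < 4, so no value of z works.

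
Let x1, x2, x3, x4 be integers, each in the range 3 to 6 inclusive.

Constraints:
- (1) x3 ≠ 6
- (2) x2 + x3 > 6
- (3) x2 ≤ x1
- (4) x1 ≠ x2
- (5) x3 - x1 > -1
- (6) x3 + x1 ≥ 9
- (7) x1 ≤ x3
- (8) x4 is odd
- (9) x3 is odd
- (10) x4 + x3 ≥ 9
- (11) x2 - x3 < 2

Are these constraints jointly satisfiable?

Satisfiable

Take x1 = 5, x2 = 4, x3 = 5, x4 = 5. Then constraint 2: x2 + x3 = 9; constraint 5: x3 - x1 = 0, and every other listed constraint is also met.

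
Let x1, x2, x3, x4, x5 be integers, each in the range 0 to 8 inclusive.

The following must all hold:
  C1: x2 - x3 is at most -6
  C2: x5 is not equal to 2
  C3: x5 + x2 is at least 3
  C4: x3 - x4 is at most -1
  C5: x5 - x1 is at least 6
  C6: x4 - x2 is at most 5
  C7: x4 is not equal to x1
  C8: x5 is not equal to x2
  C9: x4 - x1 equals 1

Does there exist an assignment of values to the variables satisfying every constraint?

Unsatisfiable

Constraints 1, 4, and 6 give x2 − x4 ≥ -5, x4 − x3 ≥ 1, x3 − x2 ≥ 6.
Adding all 3 inequalities: the left sides telescope to 0, and the right sides sum to (-5) + 1 + 6 = 2. So 0 ≥ 2, which is false.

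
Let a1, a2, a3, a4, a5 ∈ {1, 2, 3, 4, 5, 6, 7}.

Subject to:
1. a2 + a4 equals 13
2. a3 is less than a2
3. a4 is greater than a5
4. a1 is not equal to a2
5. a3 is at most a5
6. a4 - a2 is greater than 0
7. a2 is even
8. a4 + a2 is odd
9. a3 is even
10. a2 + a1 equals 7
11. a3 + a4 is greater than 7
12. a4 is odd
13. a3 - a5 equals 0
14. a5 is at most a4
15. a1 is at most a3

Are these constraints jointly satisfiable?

Satisfiable

Take a1 = 1, a2 = 6, a3 = 2, a4 = 7, a5 = 2. Then constraint 1: a2 + a4 = 13; constraint 6: a4 - a2 = 1, and every other listed constraint is also met.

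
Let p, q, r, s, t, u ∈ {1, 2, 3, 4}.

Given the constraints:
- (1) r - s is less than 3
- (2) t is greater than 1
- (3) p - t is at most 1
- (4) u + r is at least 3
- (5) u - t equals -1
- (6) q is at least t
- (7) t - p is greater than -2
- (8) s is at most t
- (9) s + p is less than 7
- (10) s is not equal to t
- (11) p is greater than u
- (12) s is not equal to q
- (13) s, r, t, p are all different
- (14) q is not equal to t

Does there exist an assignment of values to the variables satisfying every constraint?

Satisfiable

Setting (p, q, r, s, t, u) = (4, 4, 2, 1, 3, 2) satisfies everything: constraint 1: r - s = 1; constraint 3: p - t = 1; constraint 4: u + r = 4, and the others follow.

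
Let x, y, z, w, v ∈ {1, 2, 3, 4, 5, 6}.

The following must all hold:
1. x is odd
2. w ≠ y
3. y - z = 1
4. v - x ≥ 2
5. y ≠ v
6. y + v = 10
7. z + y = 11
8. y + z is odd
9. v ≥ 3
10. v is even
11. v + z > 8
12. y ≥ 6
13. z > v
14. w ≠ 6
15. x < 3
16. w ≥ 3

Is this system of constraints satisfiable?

The assignment x = 1, y = 6, z = 5, w = 5, v = 4 works:
  constraint 3 holds since y - z = 1.
  constraint 4 holds since v - x = 3.
  constraint 6 holds since y + v = 10.
The rest check out directly.

Satisfiable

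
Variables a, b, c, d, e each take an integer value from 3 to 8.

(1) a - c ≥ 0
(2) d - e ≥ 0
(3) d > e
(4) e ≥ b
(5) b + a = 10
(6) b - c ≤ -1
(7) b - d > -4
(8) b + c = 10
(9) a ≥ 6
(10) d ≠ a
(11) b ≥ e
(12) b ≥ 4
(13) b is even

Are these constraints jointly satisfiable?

Take a = 6, b = 4, c = 6, d = 5, e = 4. Then constraint 1: a - c = 0; constraint 2: d - e = 1; constraint 5: b + a = 10, and every other listed constraint is also met.

Satisfiable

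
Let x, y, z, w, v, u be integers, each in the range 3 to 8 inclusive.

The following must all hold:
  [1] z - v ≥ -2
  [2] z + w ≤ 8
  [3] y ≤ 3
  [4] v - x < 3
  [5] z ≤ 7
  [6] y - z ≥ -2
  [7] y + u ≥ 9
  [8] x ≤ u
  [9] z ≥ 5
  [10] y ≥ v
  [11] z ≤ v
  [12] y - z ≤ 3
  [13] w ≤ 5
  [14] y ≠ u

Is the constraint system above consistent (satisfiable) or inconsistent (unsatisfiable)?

From constraints 9 and 11: v ≥ z and z ≥ 5, so v ≥ 5. From constraints 3 and 10: v ≤ y and y ≤ 3, so v ≤ 3. But 3 < 5, so no value of v works.

Unsatisfiable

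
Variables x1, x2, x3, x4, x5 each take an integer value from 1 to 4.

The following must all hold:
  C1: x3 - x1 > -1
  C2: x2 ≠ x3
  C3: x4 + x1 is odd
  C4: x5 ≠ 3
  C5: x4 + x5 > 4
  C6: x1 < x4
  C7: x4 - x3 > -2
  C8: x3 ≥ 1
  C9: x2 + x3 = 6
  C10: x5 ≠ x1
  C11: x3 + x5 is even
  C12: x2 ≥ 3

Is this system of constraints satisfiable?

Satisfiable

Setting (x1, x2, x3, x4, x5) = (2, 4, 2, 3, 4) satisfies everything: constraint 1: x3 - x1 = 0; constraint 5: x4 + x5 = 7, and the others follow.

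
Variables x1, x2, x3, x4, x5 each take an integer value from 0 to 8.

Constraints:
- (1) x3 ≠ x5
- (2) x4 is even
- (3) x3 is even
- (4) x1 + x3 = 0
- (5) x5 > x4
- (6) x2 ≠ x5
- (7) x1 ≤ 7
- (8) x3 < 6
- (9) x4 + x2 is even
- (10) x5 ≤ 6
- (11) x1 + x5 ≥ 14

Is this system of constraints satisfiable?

Unsatisfiable

From constraint 7: x1 ≤ 7. From constraint 10: x5 ≤ 6. Hence x1 + x5 ≤ 13. But constraint 11 requires x1 + x5 ≥ 14, and 14 > 13. Contradiction.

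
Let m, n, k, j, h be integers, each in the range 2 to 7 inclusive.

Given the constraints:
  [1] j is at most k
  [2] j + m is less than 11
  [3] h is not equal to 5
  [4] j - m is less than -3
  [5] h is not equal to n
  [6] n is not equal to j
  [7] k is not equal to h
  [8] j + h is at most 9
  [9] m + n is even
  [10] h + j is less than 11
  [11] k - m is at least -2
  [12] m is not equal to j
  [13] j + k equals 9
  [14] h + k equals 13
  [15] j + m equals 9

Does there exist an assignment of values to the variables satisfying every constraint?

Take m = 7, n = 3, k = 7, j = 2, h = 6. Then constraint 2: j + m = 9; constraint 4: j - m = -5; constraint 8: j + h = 8, and every other listed constraint is also met.

Satisfiable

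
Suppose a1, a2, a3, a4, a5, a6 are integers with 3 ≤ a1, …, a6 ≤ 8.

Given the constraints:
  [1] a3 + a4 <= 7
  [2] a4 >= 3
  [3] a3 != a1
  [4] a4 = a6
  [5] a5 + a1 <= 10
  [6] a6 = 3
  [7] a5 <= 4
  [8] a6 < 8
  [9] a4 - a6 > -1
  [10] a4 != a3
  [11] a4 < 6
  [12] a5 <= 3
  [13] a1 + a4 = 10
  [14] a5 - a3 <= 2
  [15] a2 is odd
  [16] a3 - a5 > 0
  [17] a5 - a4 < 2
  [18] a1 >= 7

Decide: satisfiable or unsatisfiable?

Satisfiable

Try a1 = 7, a2 = 7, a3 = 4, a4 = 3, a5 = 3, a6 = 3.
Check constraint 1: a3 + a4 = 7; constraint 5: a5 + a1 = 10. The remaining constraints are straightforward to verify.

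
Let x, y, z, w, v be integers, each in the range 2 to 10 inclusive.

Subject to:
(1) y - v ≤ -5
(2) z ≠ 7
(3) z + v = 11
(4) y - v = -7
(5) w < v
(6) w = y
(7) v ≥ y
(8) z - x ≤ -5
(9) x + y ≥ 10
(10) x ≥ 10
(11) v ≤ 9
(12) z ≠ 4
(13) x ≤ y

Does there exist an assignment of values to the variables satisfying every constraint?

From constraints 10 and 13: y ≥ x and x ≥ 10, so y ≥ 10. From constraints 7 and 11: y ≤ v and v ≤ 9, so y ≤ 9. But 9 < 10, so no value of y works.

Unsatisfiable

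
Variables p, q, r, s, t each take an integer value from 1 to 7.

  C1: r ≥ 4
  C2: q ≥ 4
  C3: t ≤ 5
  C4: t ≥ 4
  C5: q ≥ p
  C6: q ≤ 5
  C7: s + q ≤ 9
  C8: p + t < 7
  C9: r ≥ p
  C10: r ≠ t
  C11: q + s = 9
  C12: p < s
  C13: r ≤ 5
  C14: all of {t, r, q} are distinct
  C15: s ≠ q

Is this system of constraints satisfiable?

Unsatisfiable

Constraints 1, 2, 3, 4, 6, and 13 confine each of t, r, q to the 2 values {4, 5}.
Constraint 14 requires all 3 of them to be distinct, but only 2 values are available — impossible by the pigeonhole principle.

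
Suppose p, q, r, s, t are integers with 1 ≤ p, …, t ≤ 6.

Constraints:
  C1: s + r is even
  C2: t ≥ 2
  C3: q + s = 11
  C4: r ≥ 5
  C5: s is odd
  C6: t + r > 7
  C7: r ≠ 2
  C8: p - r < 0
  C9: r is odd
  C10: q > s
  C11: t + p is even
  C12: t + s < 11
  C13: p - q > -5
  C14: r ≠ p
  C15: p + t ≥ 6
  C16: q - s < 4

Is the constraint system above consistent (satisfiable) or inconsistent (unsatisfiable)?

Satisfiable

One satisfying assignment is p = 4, q = 6, r = 5, s = 5, t = 4.
For the less obvious constraints — constraint 3: q + s = 11; constraint 6: t + r = 9; constraint 8: p - r = -1 — and the others hold by inspection.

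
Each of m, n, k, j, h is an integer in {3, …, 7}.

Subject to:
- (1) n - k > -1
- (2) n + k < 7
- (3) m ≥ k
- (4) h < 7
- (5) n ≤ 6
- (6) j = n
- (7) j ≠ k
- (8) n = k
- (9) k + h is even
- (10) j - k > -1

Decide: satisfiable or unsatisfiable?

From constraints 6 and 8, j = n = k, so j = k. But constraint 7 says j ≠ k. Contradiction.

Unsatisfiable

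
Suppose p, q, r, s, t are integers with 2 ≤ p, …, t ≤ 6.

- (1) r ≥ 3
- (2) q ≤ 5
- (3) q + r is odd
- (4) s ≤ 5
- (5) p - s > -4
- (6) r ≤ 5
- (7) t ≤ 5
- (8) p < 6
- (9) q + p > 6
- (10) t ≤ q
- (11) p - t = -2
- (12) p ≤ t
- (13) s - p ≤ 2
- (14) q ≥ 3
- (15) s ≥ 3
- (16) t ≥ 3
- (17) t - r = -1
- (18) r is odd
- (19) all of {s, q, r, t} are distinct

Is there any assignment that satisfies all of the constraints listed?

Constraints 1, 2, 4, 6, 7, 14, 15, and 16 confine each of s, q, r, t to the 3 values {3, …, 5}.
Constraint 19 requires all 4 of them to be distinct, but only 3 values are available — impossible by the pigeonhole principle.

Unsatisfiable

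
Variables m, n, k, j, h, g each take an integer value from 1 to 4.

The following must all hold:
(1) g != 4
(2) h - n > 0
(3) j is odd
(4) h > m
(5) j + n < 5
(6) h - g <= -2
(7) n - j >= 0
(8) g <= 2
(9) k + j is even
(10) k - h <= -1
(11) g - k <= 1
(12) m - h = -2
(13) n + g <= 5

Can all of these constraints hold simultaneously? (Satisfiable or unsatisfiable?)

Constraints 6, 10, and 11 give k − g ≥ -1, g − h ≥ 2, h − k ≥ 1.
Adding all 3 inequalities: the left sides telescope to 0, and the right sides sum to (-1) + 2 + 1 = 2. So 0 ≥ 2, which is false.

Unsatisfiable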